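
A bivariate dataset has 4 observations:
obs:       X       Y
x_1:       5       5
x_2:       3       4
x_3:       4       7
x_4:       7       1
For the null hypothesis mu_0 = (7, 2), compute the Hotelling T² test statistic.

Step 1 — sample mean vector:
  mean(X) = (5 + 3 + 4 + 7) / 4 = 19/4 = 4.75
  mean(Y) = (5 + 4 + 7 + 1) / 4 = 17/4 = 4.25
  x̄ = (4.75, 4.25),  deviation x̄ - mu_0 = (4.75, 4.25) - (7, 2) = (-2.25, 2.25).

Step 2 — sample covariance matrix, S[i,j] = (1/(n-1)) · Σ_k (x_{k,i} - mean_i) · (x_{k,j} - mean_j), divisor n-1 = 3:
  S[X,X] = ((0.25)·(0.25) + (-1.75)·(-1.75) + (-0.75)·(-0.75) + (2.25)·(2.25)) / 3 = 8.75/3 = 2.9167
  S[X,Y] = ((0.25)·(0.75) + (-1.75)·(-0.25) + (-0.75)·(2.75) + (2.25)·(-3.25)) / 3 = -8.75/3 = -2.9167
  S[Y,Y] = ((0.75)·(0.75) + (-0.25)·(-0.25) + (2.75)·(2.75) + (-3.25)·(-3.25)) / 3 = 18.75/3 = 6.25
  S = [[2.9167, -2.9167],
 [-2.9167, 6.25]].

Step 3 — invert S. det(S) = 2.9167·6.25 - (-2.9167)² = 9.7222.
  S^{-1} = (1/det) · [[d, -b], [-b, a]] = [[0.6429, 0.3],
 [0.3, 0.3]].

Step 4 — quadratic form (x̄ - mu_0)^T · S^{-1} · (x̄ - mu_0):
  S^{-1} · (x̄ - mu_0) = (-0.7714, 0),
  (x̄ - mu_0)^T · [...] = (-2.25)·(-0.7714) + (2.25)·(0) = 1.7357.

Step 5 — scale by n: T² = 4 · 1.7357 = 6.9429.

T² ≈ 6.9429


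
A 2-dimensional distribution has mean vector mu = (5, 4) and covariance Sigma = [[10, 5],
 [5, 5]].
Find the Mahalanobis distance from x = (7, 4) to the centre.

Step 1 — centre the observation: (x - mu) = (2, 0).

Step 2 — invert Sigma. det(Sigma) = 10·5 - (5)² = 25.
  Sigma^{-1} = (1/det) · [[d, -b], [-b, a]] = [[0.2, -0.2],
 [-0.2, 0.4]].

Step 3 — form the quadratic (x - mu)^T · Sigma^{-1} · (x - mu):
  Sigma^{-1} · (x - mu) = (0.4, -0.4).
  (x - mu)^T · [Sigma^{-1} · (x - mu)] = (2)·(0.4) + (0)·(-0.4) = 0.8.

Step 4 — take square root: d = √(0.8) ≈ 0.8944.

d(x, mu) = √(0.8) ≈ 0.8944


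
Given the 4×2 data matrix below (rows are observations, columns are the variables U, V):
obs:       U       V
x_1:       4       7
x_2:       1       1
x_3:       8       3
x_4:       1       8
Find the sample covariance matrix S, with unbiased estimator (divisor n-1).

Step 1 — column means:
  mean(U) = (4 + 1 + 8 + 1) / 4 = 14/4 = 3.5
  mean(V) = (7 + 1 + 3 + 8) / 4 = 19/4 = 4.75

Step 2 — sample covariance S[i,j] = (1/(n-1)) · Σ_k (x_{k,i} - mean_i) · (x_{k,j} - mean_j), with n-1 = 3.
  S[U,U] = ((0.5)·(0.5) + (-2.5)·(-2.5) + (4.5)·(4.5) + (-2.5)·(-2.5)) / 3 = 33/3 = 11
  S[U,V] = ((0.5)·(2.25) + (-2.5)·(-3.75) + (4.5)·(-1.75) + (-2.5)·(3.25)) / 3 = -5.5/3 = -1.8333
  S[V,V] = ((2.25)·(2.25) + (-3.75)·(-3.75) + (-1.75)·(-1.75) + (3.25)·(3.25)) / 3 = 32.75/3 = 10.9167

S is symmetric (S[j,i] = S[i,j]). Assembling:

S = [[11, -1.8333],
 [-1.8333, 10.9167]]


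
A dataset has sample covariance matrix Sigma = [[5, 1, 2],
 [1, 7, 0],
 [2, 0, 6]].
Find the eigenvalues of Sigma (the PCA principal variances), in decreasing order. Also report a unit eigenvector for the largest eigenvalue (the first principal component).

Step 1 — characteristic polynomial p(λ) = det(λI - Sigma) = λ³ - tr·λ² + c_1·λ - det, where tr = trace, c_1 = sum of the principal 2×2 minors, det = det(Sigma):
  tr = 5 + 7 + 6 = 18,
  c_1 = (5·7 - (1)²) + (5·6 - (2)²) + (7·6 - (0)²) = 34 + 26 + 42 = 102,
  det = 5·(7·6 - (0)²) - (1)·((1)·6 - (0)·(2)) + (2)·((1)·(0) - 7·(2)) = 5·(42) - (1)·(6) + (2)·(-14) = 176.
  So p(λ) = λ³ - 18λ² + 102λ - 176.
Step 2 — look for an integer root (rational root theorem: any rational root is an integer divisor of 176). Testing λ = 8:
  p(8) = 512 - 1152 + 816 - 176 = 0  ✓
  Dividing out (λ - 8): p(λ) = (λ - 8)(λ² - 10λ + 22).
Step 3 — remaining eigenvalues from the quadratic λ² - 10λ + 22 = 0:
  Δ = 10² - 4·22 = 100 - 88 = 12,  λ = (10 ± √12)/2 = (10 ± 3.4641)/2 ≈ 6.7321 or 3.2679.
  Sorted: λ_1 = 8,  λ_2 = 6.7321,  λ_3 = 3.2679  (check: sum = 18 = tr ✓).

Step 4 — unit eigenvector for λ_1 = 8: v spans the null space of (Sigma - λ_1 I), whose rows are
  r_1 = (-3, 1, 2),  r_2 = (1, -1, 0),  r_3 = (2, 0, -2).
  v is orthogonal to every row, so take v ∝ r_1 × r_2 = ((1)·(0) - (2)·(-1), (2)·(1) - (-3)·(0), (-3)·(-1) - (1)·(1)) = (2, 2, 2).
  Rescale (divide by 2): u = (1, 1, 1).
  ||u|| = √((1)² + (1)² + (1)²) = √(3) ≈ 1.7321,  v_1 = u/||u|| ≈ (0.5774, 0.5774, 0.5774) (||v_1|| = 1).

λ_1 = 8,  λ_2 = 6.7321,  λ_3 = 3.2679;  v_1 ≈ (0.5774, 0.5774, 0.5774)


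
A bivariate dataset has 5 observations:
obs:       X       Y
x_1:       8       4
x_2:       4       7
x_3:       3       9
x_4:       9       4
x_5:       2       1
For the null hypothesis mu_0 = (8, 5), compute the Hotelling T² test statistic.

Step 1 — sample mean vector:
  mean(X) = (8 + 4 + 3 + 9 + 2) / 5 = 26/5 = 5.2
  mean(Y) = (4 + 7 + 9 + 4 + 1) / 5 = 25/5 = 5
  x̄ = (5.2, 5),  deviation x̄ - mu_0 = (5.2, 5) - (8, 5) = (-2.8, 0).

Step 2 — sample covariance matrix, S[i,j] = (1/(n-1)) · Σ_k (x_{k,i} - mean_i) · (x_{k,j} - mean_j), divisor n-1 = 4:
  S[X,X] = ((2.8)·(2.8) + (-1.2)·(-1.2) + (-2.2)·(-2.2) + (3.8)·(3.8) + (-3.2)·(-3.2)) / 4 = 38.8/4 = 9.7
  S[X,Y] = ((2.8)·(-1) + (-1.2)·(2) + (-2.2)·(4) + (3.8)·(-1) + (-3.2)·(-4)) / 4 = -5/4 = -1.25
  S[Y,Y] = ((-1)·(-1) + (2)·(2) + (4)·(4) + (-1)·(-1) + (-4)·(-4)) / 4 = 38/4 = 9.5
  S = [[9.7, -1.25],
 [-1.25, 9.5]].

Step 3 — invert S. det(S) = 9.7·9.5 - (-1.25)² = 90.5875.
  S^{-1} = (1/det) · [[d, -b], [-b, a]] = [[0.1049, 0.0138],
 [0.0138, 0.1071]].

Step 4 — quadratic form (x̄ - mu_0)^T · S^{-1} · (x̄ - mu_0):
  S^{-1} · (x̄ - mu_0) = (-0.2936, -0.0386),
  (x̄ - mu_0)^T · [...] = (-2.8)·(-0.2936) + (0)·(-0.0386) = 0.8222.

Step 5 — scale by n: T² = 5 · 0.8222 = 4.1109.

T² ≈ 4.1109


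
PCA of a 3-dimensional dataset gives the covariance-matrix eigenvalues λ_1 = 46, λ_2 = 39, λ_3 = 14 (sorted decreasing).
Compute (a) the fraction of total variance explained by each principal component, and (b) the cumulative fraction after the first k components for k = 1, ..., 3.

Step 1 — total variance = trace(Sigma) = Σ λ_i = 46 + 39 + 14 = 99.

Step 2 — fraction explained by component i = λ_i / Σ λ:
  PC1: 46/99 = 0.4646
  PC2: 39/99 = 0.3939
  PC3: 14/99 = 0.1414

Step 3 — cumulative fraction after k components = (λ_1 + ... + λ_k) / Σ λ:
  k = 1: 46/99 = 0.4646
  k = 2: (46 + 39)/99 = 85/99 = 0.8586
  k = 3: (46 + 39 + 14)/99 = 99/99 = 1

Summary (fraction, with percent):

explained: PC1 0.4646 (46.46%), PC2 0.3939 (39.39%), PC3 0.1414 (14.14%);  cumulative: 0.4646, 0.8586, 1


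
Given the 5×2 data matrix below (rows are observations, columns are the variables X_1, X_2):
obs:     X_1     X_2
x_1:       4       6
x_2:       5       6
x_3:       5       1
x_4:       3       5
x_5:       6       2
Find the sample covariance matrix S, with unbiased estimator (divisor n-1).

Step 1 — column means:
  mean(X_1) = (4 + 5 + 5 + 3 + 6) / 5 = 23/5 = 4.6
  mean(X_2) = (6 + 6 + 1 + 5 + 2) / 5 = 20/5 = 4

Step 2 — sample covariance S[i,j] = (1/(n-1)) · Σ_k (x_{k,i} - mean_i) · (x_{k,j} - mean_j), with n-1 = 4.
  S[X_1,X_1] = ((-0.6)·(-0.6) + (0.4)·(0.4) + (0.4)·(0.4) + (-1.6)·(-1.6) + (1.4)·(1.4)) / 4 = 5.2/4 = 1.3
  S[X_1,X_2] = ((-0.6)·(2) + (0.4)·(2) + (0.4)·(-3) + (-1.6)·(1) + (1.4)·(-2)) / 4 = -6/4 = -1.5
  S[X_2,X_2] = ((2)·(2) + (2)·(2) + (-3)·(-3) + (1)·(1) + (-2)·(-2)) / 4 = 22/4 = 5.5

S is symmetric (S[j,i] = S[i,j]). Assembling:

S = [[1.3, -1.5],
 [-1.5, 5.5]]


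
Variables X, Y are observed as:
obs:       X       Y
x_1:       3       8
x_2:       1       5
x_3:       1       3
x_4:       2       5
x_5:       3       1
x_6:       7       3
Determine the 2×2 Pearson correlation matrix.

Step 1 — column means:
  mean(X) = (3 + 1 + 1 + 2 + 3 + 7) / 6 = 17/6 = 2.8333
  mean(Y) = (8 + 5 + 3 + 5 + 1 + 3) / 6 = 25/6 = 4.1667

Step 2 — sample variances and covariances s[i,j] = (1/(n-1)) · Σ_k (x_{k,i} - mean_i) · (x_{k,j} - mean_j), with n-1 = 5:
  s[X,X] = ((0.1667)·(0.1667) + (-1.8333)·(-1.8333) + (-1.8333)·(-1.8333) + (-0.8333)·(-0.8333) + (0.1667)·(0.1667) + (4.1667)·(4.1667)) / 5 = 24.8333/5 = 4.9667
  s[X,Y] = ((0.1667)·(3.8333) + (-1.8333)·(0.8333) + (-1.8333)·(-1.1667) + (-0.8333)·(0.8333) + (0.1667)·(-3.1667) + (4.1667)·(-1.1667)) / 5 = -4.8333/5 = -0.9667
  s[Y,Y] = ((3.8333)·(3.8333) + (0.8333)·(0.8333) + (-1.1667)·(-1.1667) + (0.8333)·(0.8333) + (-3.1667)·(-3.1667) + (-1.1667)·(-1.1667)) / 5 = 28.8333/5 = 5.7667
  Sample standard deviations s_i = √(s[i,i]):
  s(X) = √(4.9667) = 2.2286
  s(Y) = √(5.7667) = 2.4014

Step 3 — r_{ij} = s_{ij} / (s_i · s_j):
  r[X,X] = 1 (diagonal).
  r[X,Y] = -0.9667 / (2.2286 · 2.4014) = -0.9667 / 5.3517 = -0.1806
  r[Y,Y] = 1 (diagonal).

R is symmetric with unit diagonal. Assembling:

R = [[1, -0.1806],
 [-0.1806, 1]]


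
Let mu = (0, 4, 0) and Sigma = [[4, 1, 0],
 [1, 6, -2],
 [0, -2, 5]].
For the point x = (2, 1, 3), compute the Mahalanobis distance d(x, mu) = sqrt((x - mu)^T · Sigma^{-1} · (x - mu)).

Step 1 — centre the observation: (x - mu) = (2, -3, 3).

Step 2 — invert Sigma (cofactor / det for 3×3, or solve directly):
  Sigma^{-1} = [[0.2626, -0.0505, -0.0202],
 [-0.0505, 0.202, 0.0808],
 [-0.0202, 0.0808, 0.2323]].

Step 3 — form the quadratic (x - mu)^T · Sigma^{-1} · (x - mu):
  Sigma^{-1} · (x - mu) = (0.6162, -0.4646, 0.4141).
  (x - mu)^T · [Sigma^{-1} · (x - mu)] = (2)·(0.6162) + (-3)·(-0.4646) + (3)·(0.4141) = 3.8687.

Step 4 — take square root: d = √(3.8687) ≈ 1.9669.

d(x, mu) = √(3.8687) ≈ 1.9669


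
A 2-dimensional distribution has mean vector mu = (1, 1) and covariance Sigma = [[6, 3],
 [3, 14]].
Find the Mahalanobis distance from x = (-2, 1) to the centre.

Step 1 — centre the observation: (x - mu) = (-3, 0).

Step 2 — invert Sigma. det(Sigma) = 6·14 - (3)² = 75.
  Sigma^{-1} = (1/det) · [[d, -b], [-b, a]] = [[0.1867, -0.04],
 [-0.04, 0.08]].

Step 3 — form the quadratic (x - mu)^T · Sigma^{-1} · (x - mu):
  Sigma^{-1} · (x - mu) = (-0.56, 0.12).
  (x - mu)^T · [Sigma^{-1} · (x - mu)] = (-3)·(-0.56) + (0)·(0.12) = 1.68.

Step 4 — take square root: d = √(1.68) ≈ 1.2961.

d(x, mu) = √(1.68) ≈ 1.2961


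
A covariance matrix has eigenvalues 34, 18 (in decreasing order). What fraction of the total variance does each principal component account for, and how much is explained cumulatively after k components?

Step 1 — total variance = trace(Sigma) = Σ λ_i = 34 + 18 = 52.

Step 2 — fraction explained by component i = λ_i / Σ λ:
  PC1: 34/52 = 0.6538
  PC2: 18/52 = 0.3462

Step 3 — cumulative fraction after k components = (λ_1 + ... + λ_k) / Σ λ:
  k = 1: 34/52 = 0.6538
  k = 2: (34 + 18)/52 = 52/52 = 1

Summary (fraction, with percent):

explained: PC1 0.6538 (65.38%), PC2 0.3462 (34.62%);  cumulative: 0.6538, 1


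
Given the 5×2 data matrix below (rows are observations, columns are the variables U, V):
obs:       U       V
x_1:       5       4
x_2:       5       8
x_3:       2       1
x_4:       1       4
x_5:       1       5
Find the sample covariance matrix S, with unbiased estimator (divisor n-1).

Step 1 — column means:
  mean(U) = (5 + 5 + 2 + 1 + 1) / 5 = 14/5 = 2.8
  mean(V) = (4 + 8 + 1 + 4 + 5) / 5 = 22/5 = 4.4

Step 2 — sample covariance S[i,j] = (1/(n-1)) · Σ_k (x_{k,i} - mean_i) · (x_{k,j} - mean_j), with n-1 = 4.
  S[U,U] = ((2.2)·(2.2) + (2.2)·(2.2) + (-0.8)·(-0.8) + (-1.8)·(-1.8) + (-1.8)·(-1.8)) / 4 = 16.8/4 = 4.2
  S[U,V] = ((2.2)·(-0.4) + (2.2)·(3.6) + (-0.8)·(-3.4) + (-1.8)·(-0.4) + (-1.8)·(0.6)) / 4 = 9.4/4 = 2.35
  S[V,V] = ((-0.4)·(-0.4) + (3.6)·(3.6) + (-3.4)·(-3.4) + (-0.4)·(-0.4) + (0.6)·(0.6)) / 4 = 25.2/4 = 6.3

S is symmetric (S[j,i] = S[i,j]). Assembling:

S = [[4.2, 2.35],
 [2.35, 6.3]]


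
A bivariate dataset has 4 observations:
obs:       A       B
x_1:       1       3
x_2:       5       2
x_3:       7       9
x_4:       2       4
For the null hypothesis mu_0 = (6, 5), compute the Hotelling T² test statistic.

Step 1 — sample mean vector:
  mean(A) = (1 + 5 + 7 + 2) / 4 = 15/4 = 3.75
  mean(B) = (3 + 2 + 9 + 4) / 4 = 18/4 = 4.5
  x̄ = (3.75, 4.5),  deviation x̄ - mu_0 = (3.75, 4.5) - (6, 5) = (-2.25, -0.5).

Step 2 — sample covariance matrix, S[i,j] = (1/(n-1)) · Σ_k (x_{k,i} - mean_i) · (x_{k,j} - mean_j), divisor n-1 = 3:
  S[A,A] = ((-2.75)·(-2.75) + (1.25)·(1.25) + (3.25)·(3.25) + (-1.75)·(-1.75)) / 3 = 22.75/3 = 7.5833
  S[A,B] = ((-2.75)·(-1.5) + (1.25)·(-2.5) + (3.25)·(4.5) + (-1.75)·(-0.5)) / 3 = 16.5/3 = 5.5
  S[B,B] = ((-1.5)·(-1.5) + (-2.5)·(-2.5) + (4.5)·(4.5) + (-0.5)·(-0.5)) / 3 = 29/3 = 9.6667
  S = [[7.5833, 5.5],
 [5.5, 9.6667]].

Step 3 — invert S. det(S) = 7.5833·9.6667 - (5.5)² = 43.0556.
  S^{-1} = (1/det) · [[d, -b], [-b, a]] = [[0.2245, -0.1277],
 [-0.1277, 0.1761]].

Step 4 — quadratic form (x̄ - mu_0)^T · S^{-1} · (x̄ - mu_0):
  S^{-1} · (x̄ - mu_0) = (-0.4413, 0.1994),
  (x̄ - mu_0)^T · [...] = (-2.25)·(-0.4413) + (-0.5)·(0.1994) = 0.8932.

Step 5 — scale by n: T² = 4 · 0.8932 = 3.5729.

T² ≈ 3.5729


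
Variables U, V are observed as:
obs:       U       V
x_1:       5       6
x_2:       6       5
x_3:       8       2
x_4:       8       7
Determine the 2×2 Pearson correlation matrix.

Step 1 — column means:
  mean(U) = (5 + 6 + 8 + 8) / 4 = 27/4 = 6.75
  mean(V) = (6 + 5 + 2 + 7) / 4 = 20/4 = 5

Step 2 — sample variances and covariances s[i,j] = (1/(n-1)) · Σ_k (x_{k,i} - mean_i) · (x_{k,j} - mean_j), with n-1 = 3:
  s[U,U] = ((-1.75)·(-1.75) + (-0.75)·(-0.75) + (1.25)·(1.25) + (1.25)·(1.25)) / 3 = 6.75/3 = 2.25
  s[U,V] = ((-1.75)·(1) + (-0.75)·(0) + (1.25)·(-3) + (1.25)·(2)) / 3 = -3/3 = -1
  s[V,V] = ((1)·(1) + (0)·(0) + (-3)·(-3) + (2)·(2)) / 3 = 14/3 = 4.6667
  Sample standard deviations s_i = √(s[i,i]):
  s(U) = √(2.25) = 1.5
  s(V) = √(4.6667) = 2.1602

Step 3 — r_{ij} = s_{ij} / (s_i · s_j):
  r[U,U] = 1 (diagonal).
  r[U,V] = -1 / (1.5 · 2.1602) = -1 / 3.2404 = -0.3086
  r[V,V] = 1 (diagonal).

R is symmetric with unit diagonal. Assembling:

R = [[1, -0.3086],
 [-0.3086, 1]]


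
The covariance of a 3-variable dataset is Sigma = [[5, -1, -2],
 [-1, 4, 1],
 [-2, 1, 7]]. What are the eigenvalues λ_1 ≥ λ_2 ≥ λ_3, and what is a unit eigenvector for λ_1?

Step 1 — characteristic polynomial p(λ) = det(λI - Sigma) = λ³ - tr·λ² + c_1·λ - det, where tr = trace, c_1 = sum of the principal 2×2 minors, det = det(Sigma):
  tr = 5 + 4 + 7 = 16,
  c_1 = (5·4 - (-1)²) + (5·7 - (-2)²) + (4·7 - (1)²) = 19 + 31 + 27 = 77,
  det = 5·(4·7 - (1)²) - (-1)·((-1)·7 - (1)·(-2)) + (-2)·((-1)·(1) - 4·(-2)) = 5·(27) - (-1)·(-5) + (-2)·(7) = 116.
  So p(λ) = λ³ - 16λ² + 77λ - 116.
Step 2 — look for an integer root (rational root theorem: any rational root is an integer divisor of 116). Testing λ = 4:
  p(4) = 64 - 256 + 308 - 116 = 0  ✓
  Dividing out (λ - 4): p(λ) = (λ - 4)(λ² - 12λ + 29).
Step 3 — remaining eigenvalues from the quadratic λ² - 12λ + 29 = 0:
  Δ = 12² - 4·29 = 144 - 116 = 28,  λ = (12 ± √28)/2 = (12 ± 5.2915)/2 ≈ 8.6458 or 3.3542.
  Sorted: λ_1 = 8.6458,  λ_2 = 4,  λ_3 = 3.3542  (check: sum = 16 = tr ✓).

Step 4 — unit eigenvector for λ_1 ≈ 8.6458: v spans the null space of (Sigma - λ_1 I), whose rows are
  r_1 = (-3.6458, -1, -2),  r_2 = (-1, -4.6458, 1),  r_3 = (-2, 1, -1.6458).
  v is orthogonal to every row, so take v ∝ r_1 × r_2 = ((-1)·(1) - (-2)·(-4.6458), (-2)·(-1) - (-3.6458)·(1), (-3.6458)·(-4.6458) - (-1)·(-1)) ≈ (-10.2915, 5.6458, 15.9373).
  Rescale (multiply by -1 so the first nonzero entry is positive): u = (10.2915, -5.6458, -15.9373).
  ||u|| = √((10.2915)² + (-5.6458)² + (-15.9373)²) = √(391.7856) ≈ 19.7936,  v_1 = u/||u|| ≈ (0.5199, -0.2852, -0.8052) (||v_1|| = 1).

λ_1 = 8.6458,  λ_2 = 4,  λ_3 = 3.3542;  v_1 ≈ (0.5199, -0.2852, -0.8052)


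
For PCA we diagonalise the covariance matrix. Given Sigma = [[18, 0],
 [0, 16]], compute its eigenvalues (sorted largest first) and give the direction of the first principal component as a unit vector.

Step 1 — characteristic polynomial of 2×2 Sigma:
  det(Sigma - λI) = λ² - trace · λ + det = 0.
  trace = 18 + 16 = 34, det = 18·16 - (0)² = 288.
Step 2 — discriminant:
  Δ = trace² - 4·det = 1156 - 1152 = 4.
Step 3 — eigenvalues:
  λ = (trace ± √Δ)/2 = (34 ± 2)/2,
  λ_1 = 18,  λ_2 = 16.

Step 4 — unit eigenvector for λ_1: Sigma is diagonal, so its eigenvectors are the coordinate axes. λ_1 = 18 is the diagonal entry on the first coordinate axis, hence
  v_1 = (1, 0) (||v_1|| = 1).

λ_1 = 18,  λ_2 = 16;  v_1 ≈ (1, 0)


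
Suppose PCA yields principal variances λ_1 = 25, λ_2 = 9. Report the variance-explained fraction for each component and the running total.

Step 1 — total variance = trace(Sigma) = Σ λ_i = 25 + 9 = 34.

Step 2 — fraction explained by component i = λ_i / Σ λ:
  PC1: 25/34 = 0.7353
  PC2: 9/34 = 0.2647

Step 3 — cumulative fraction after k components = (λ_1 + ... + λ_k) / Σ λ:
  k = 1: 25/34 = 0.7353
  k = 2: (25 + 9)/34 = 34/34 = 1

Summary (fraction, with percent):

explained: PC1 0.7353 (73.53%), PC2 0.2647 (26.47%);  cumulative: 0.7353, 1


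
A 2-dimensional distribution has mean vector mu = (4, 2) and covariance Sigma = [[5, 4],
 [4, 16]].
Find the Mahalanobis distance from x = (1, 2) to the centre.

Step 1 — centre the observation: (x - mu) = (-3, 0).

Step 2 — invert Sigma. det(Sigma) = 5·16 - (4)² = 64.
  Sigma^{-1} = (1/det) · [[d, -b], [-b, a]] = [[0.25, -0.0625],
 [-0.0625, 0.0781]].

Step 3 — form the quadratic (x - mu)^T · Sigma^{-1} · (x - mu):
  Sigma^{-1} · (x - mu) = (-0.75, 0.1875).
  (x - mu)^T · [Sigma^{-1} · (x - mu)] = (-3)·(-0.75) + (0)·(0.1875) = 2.25.

Step 4 — take square root: d = √(2.25) ≈ 1.5.

d(x, mu) = √(2.25) ≈ 1.5


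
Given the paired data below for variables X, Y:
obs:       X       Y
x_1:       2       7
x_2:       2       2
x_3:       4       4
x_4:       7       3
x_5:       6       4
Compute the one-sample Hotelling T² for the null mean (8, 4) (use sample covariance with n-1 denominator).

Step 1 — sample mean vector:
  mean(X) = (2 + 2 + 4 + 7 + 6) / 5 = 21/5 = 4.2
  mean(Y) = (7 + 2 + 4 + 3 + 4) / 5 = 20/5 = 4
  x̄ = (4.2, 4),  deviation x̄ - mu_0 = (4.2, 4) - (8, 4) = (-3.8, 0).

Step 2 — sample covariance matrix, S[i,j] = (1/(n-1)) · Σ_k (x_{k,i} - mean_i) · (x_{k,j} - mean_j), divisor n-1 = 4:
  S[X,X] = ((-2.2)·(-2.2) + (-2.2)·(-2.2) + (-0.2)·(-0.2) + (2.8)·(2.8) + (1.8)·(1.8)) / 4 = 20.8/4 = 5.2
  S[X,Y] = ((-2.2)·(3) + (-2.2)·(-2) + (-0.2)·(0) + (2.8)·(-1) + (1.8)·(0)) / 4 = -5/4 = -1.25
  S[Y,Y] = ((3)·(3) + (-2)·(-2) + (0)·(0) + (-1)·(-1) + (0)·(0)) / 4 = 14/4 = 3.5
  S = [[5.2, -1.25],
 [-1.25, 3.5]].

Step 3 — invert S. det(S) = 5.2·3.5 - (-1.25)² = 16.6375.
  S^{-1} = (1/det) · [[d, -b], [-b, a]] = [[0.2104, 0.0751],
 [0.0751, 0.3125]].

Step 4 — quadratic form (x̄ - mu_0)^T · S^{-1} · (x̄ - mu_0):
  S^{-1} · (x̄ - mu_0) = (-0.7994, -0.2855),
  (x̄ - mu_0)^T · [...] = (-3.8)·(-0.7994) + (0)·(-0.2855) = 3.0377.

Step 5 — scale by n: T² = 5 · 3.0377 = 15.1886.

T² ≈ 15.1886


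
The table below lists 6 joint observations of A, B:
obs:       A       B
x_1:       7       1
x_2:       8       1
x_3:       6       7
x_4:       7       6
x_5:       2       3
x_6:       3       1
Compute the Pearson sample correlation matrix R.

Step 1 — column means:
  mean(A) = (7 + 8 + 6 + 7 + 2 + 3) / 6 = 33/6 = 5.5
  mean(B) = (1 + 1 + 7 + 6 + 3 + 1) / 6 = 19/6 = 3.1667

Step 2 — sample variances and covariances s[i,j] = (1/(n-1)) · Σ_k (x_{k,i} - mean_i) · (x_{k,j} - mean_j), with n-1 = 5:
  s[A,A] = ((1.5)·(1.5) + (2.5)·(2.5) + (0.5)·(0.5) + (1.5)·(1.5) + (-3.5)·(-3.5) + (-2.5)·(-2.5)) / 5 = 29.5/5 = 5.9
  s[A,B] = ((1.5)·(-2.1667) + (2.5)·(-2.1667) + (0.5)·(3.8333) + (1.5)·(2.8333) + (-3.5)·(-0.1667) + (-2.5)·(-2.1667)) / 5 = 3.5/5 = 0.7
  s[B,B] = ((-2.1667)·(-2.1667) + (-2.1667)·(-2.1667) + (3.8333)·(3.8333) + (2.8333)·(2.8333) + (-0.1667)·(-0.1667) + (-2.1667)·(-2.1667)) / 5 = 36.8333/5 = 7.3667
  Sample standard deviations s_i = √(s[i,i]):
  s(A) = √(5.9) = 2.429
  s(B) = √(7.3667) = 2.7142

Step 3 — r_{ij} = s_{ij} / (s_i · s_j):
  r[A,A] = 1 (diagonal).
  r[A,B] = 0.7 / (2.429 · 2.7142) = 0.7 / 6.5927 = 0.1062
  r[B,B] = 1 (diagonal).

R is symmetric with unit diagonal. Assembling:

R = [[1, 0.1062],
 [0.1062, 1]]


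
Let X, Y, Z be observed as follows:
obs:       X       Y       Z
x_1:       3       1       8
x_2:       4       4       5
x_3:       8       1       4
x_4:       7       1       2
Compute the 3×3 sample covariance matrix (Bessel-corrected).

Step 1 — column means:
  mean(X) = (3 + 4 + 8 + 7) / 4 = 22/4 = 5.5
  mean(Y) = (1 + 4 + 1 + 1) / 4 = 7/4 = 1.75
  mean(Z) = (8 + 5 + 4 + 2) / 4 = 19/4 = 4.75

Step 2 — sample covariance S[i,j] = (1/(n-1)) · Σ_k (x_{k,i} - mean_i) · (x_{k,j} - mean_j), with n-1 = 3.
  S[X,X] = ((-2.5)·(-2.5) + (-1.5)·(-1.5) + (2.5)·(2.5) + (1.5)·(1.5)) / 3 = 17/3 = 5.6667
  S[X,Y] = ((-2.5)·(-0.75) + (-1.5)·(2.25) + (2.5)·(-0.75) + (1.5)·(-0.75)) / 3 = -4.5/3 = -1.5
  S[X,Z] = ((-2.5)·(3.25) + (-1.5)·(0.25) + (2.5)·(-0.75) + (1.5)·(-2.75)) / 3 = -14.5/3 = -4.8333
  S[Y,Y] = ((-0.75)·(-0.75) + (2.25)·(2.25) + (-0.75)·(-0.75) + (-0.75)·(-0.75)) / 3 = 6.75/3 = 2.25
  S[Y,Z] = ((-0.75)·(3.25) + (2.25)·(0.25) + (-0.75)·(-0.75) + (-0.75)·(-2.75)) / 3 = 0.75/3 = 0.25
  S[Z,Z] = ((3.25)·(3.25) + (0.25)·(0.25) + (-0.75)·(-0.75) + (-2.75)·(-2.75)) / 3 = 18.75/3 = 6.25

S is symmetric (S[j,i] = S[i,j]). Assembling:

S = [[5.6667, -1.5, -4.8333],
 [-1.5, 2.25, 0.25],
 [-4.8333, 0.25, 6.25]]


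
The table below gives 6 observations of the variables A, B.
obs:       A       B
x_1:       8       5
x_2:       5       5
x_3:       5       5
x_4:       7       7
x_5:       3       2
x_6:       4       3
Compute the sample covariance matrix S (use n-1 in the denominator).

Step 1 — column means:
  mean(A) = (8 + 5 + 5 + 7 + 3 + 4) / 6 = 32/6 = 5.3333
  mean(B) = (5 + 5 + 5 + 7 + 2 + 3) / 6 = 27/6 = 4.5

Step 2 — sample covariance S[i,j] = (1/(n-1)) · Σ_k (x_{k,i} - mean_i) · (x_{k,j} - mean_j), with n-1 = 5.
  S[A,A] = ((2.6667)·(2.6667) + (-0.3333)·(-0.3333) + (-0.3333)·(-0.3333) + (1.6667)·(1.6667) + (-2.3333)·(-2.3333) + (-1.3333)·(-1.3333)) / 5 = 17.3333/5 = 3.4667
  S[A,B] = ((2.6667)·(0.5) + (-0.3333)·(0.5) + (-0.3333)·(0.5) + (1.6667)·(2.5) + (-2.3333)·(-2.5) + (-1.3333)·(-1.5)) / 5 = 13/5 = 2.6
  S[B,B] = ((0.5)·(0.5) + (0.5)·(0.5) + (0.5)·(0.5) + (2.5)·(2.5) + (-2.5)·(-2.5) + (-1.5)·(-1.5)) / 5 = 15.5/5 = 3.1

S is symmetric (S[j,i] = S[i,j]). Assembling:

S = [[3.4667, 2.6],
 [2.6, 3.1]]


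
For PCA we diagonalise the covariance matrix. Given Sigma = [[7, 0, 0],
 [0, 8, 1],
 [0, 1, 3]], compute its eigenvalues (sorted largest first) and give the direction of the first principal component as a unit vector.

Step 1 — characteristic polynomial p(λ) = det(λI - Sigma) = λ³ - tr·λ² + c_1·λ - det, where tr = trace, c_1 = sum of the principal 2×2 minors, det = det(Sigma):
  tr = 7 + 8 + 3 = 18,
  c_1 = (7·8 - (0)²) + (7·3 - (0)²) + (8·3 - (1)²) = 56 + 21 + 23 = 100,
  det = 7·(8·3 - (1)²) - (0)·((0)·3 - (1)·(0)) + (0)·((0)·(1) - 8·(0)) = 7·(23) - (0)·(0) + (0)·(0) = 161.
  So p(λ) = λ³ - 18λ² + 100λ - 161.
Step 2 — look for an integer root (rational root theorem: any rational root is an integer divisor of 161). Testing λ = 7:
  p(7) = 343 - 882 + 700 - 161 = 0  ✓
  Dividing out (λ - 7): p(λ) = (λ - 7)(λ² - 11λ + 23).
Step 3 — remaining eigenvalues from the quadratic λ² - 11λ + 23 = 0:
  Δ = 11² - 4·23 = 121 - 92 = 29,  λ = (11 ± √29)/2 = (11 ± 5.3852)/2 ≈ 8.1926 or 2.8074.
  Sorted: λ_1 = 8.1926,  λ_2 = 7,  λ_3 = 2.8074  (check: sum = 18 = tr ✓).

Step 4 — unit eigenvector for λ_1 ≈ 8.1926: v spans the null space of (Sigma - λ_1 I), whose rows are
  r_1 = (-1.1926, 0, 0),  r_2 = (0, -0.1926, 1),  r_3 = (0, 1, -5.1926).
  v is orthogonal to every row, so take v ∝ r_1 × r_2 = ((0)·(1) - (0)·(-0.1926), (0)·(0) - (-1.1926)·(1), (-1.1926)·(-0.1926) - (0)·(0)) ≈ (0, 1.1926, 0.2297).
  Let u = (0, 1.1926, 0.2297).
  ||u|| = √((0)² + (1.1926)² + (0.2297)²) = √(1.475) ≈ 1.2145,  v_1 = u/||u|| ≈ (0, 0.982, 0.1891) (||v_1|| = 1).

λ_1 = 8.1926,  λ_2 = 7,  λ_3 = 2.8074;  v_1 ≈ (0, 0.982, 0.1891)


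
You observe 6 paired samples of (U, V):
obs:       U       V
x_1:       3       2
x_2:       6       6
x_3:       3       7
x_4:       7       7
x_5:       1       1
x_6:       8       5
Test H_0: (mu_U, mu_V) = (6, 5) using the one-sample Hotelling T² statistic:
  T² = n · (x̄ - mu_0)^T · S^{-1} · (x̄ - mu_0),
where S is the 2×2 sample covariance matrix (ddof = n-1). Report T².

Step 1 — sample mean vector:
  mean(U) = (3 + 6 + 3 + 7 + 1 + 8) / 6 = 28/6 = 4.6667
  mean(V) = (2 + 6 + 7 + 7 + 1 + 5) / 6 = 28/6 = 4.6667
  x̄ = (4.6667, 4.6667),  deviation x̄ - mu_0 = (4.6667, 4.6667) - (6, 5) = (-1.3333, -0.3333).

Step 2 — sample covariance matrix, S[i,j] = (1/(n-1)) · Σ_k (x_{k,i} - mean_i) · (x_{k,j} - mean_j), divisor n-1 = 5:
  S[U,U] = ((-1.6667)·(-1.6667) + (1.3333)·(1.3333) + (-1.6667)·(-1.6667) + (2.3333)·(2.3333) + (-3.6667)·(-3.6667) + (3.3333)·(3.3333)) / 5 = 37.3333/5 = 7.4667
  S[U,V] = ((-1.6667)·(-2.6667) + (1.3333)·(1.3333) + (-1.6667)·(2.3333) + (2.3333)·(2.3333) + (-3.6667)·(-3.6667) + (3.3333)·(0.3333)) / 5 = 22.3333/5 = 4.4667
  S[V,V] = ((-2.6667)·(-2.6667) + (1.3333)·(1.3333) + (2.3333)·(2.3333) + (2.3333)·(2.3333) + (-3.6667)·(-3.6667) + (0.3333)·(0.3333)) / 5 = 33.3333/5 = 6.6667
  S = [[7.4667, 4.4667],
 [4.4667, 6.6667]].

Step 3 — invert S. det(S) = 7.4667·6.6667 - (4.4667)² = 29.8267.
  S^{-1} = (1/det) · [[d, -b], [-b, a]] = [[0.2235, -0.1498],
 [-0.1498, 0.2503]].

Step 4 — quadratic form (x̄ - mu_0)^T · S^{-1} · (x̄ - mu_0):
  S^{-1} · (x̄ - mu_0) = (-0.2481, 0.1162),
  (x̄ - mu_0)^T · [...] = (-1.3333)·(-0.2481) + (-0.3333)·(0.1162) = 0.2921.

Step 5 — scale by n: T² = 6 · 0.2921 = 1.7523.

T² ≈ 1.7523


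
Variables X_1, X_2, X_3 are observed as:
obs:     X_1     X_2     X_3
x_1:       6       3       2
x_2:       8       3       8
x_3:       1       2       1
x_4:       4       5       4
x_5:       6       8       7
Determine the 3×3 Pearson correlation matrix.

Step 1 — column means:
  mean(X_1) = (6 + 8 + 1 + 4 + 6) / 5 = 25/5 = 5
  mean(X_2) = (3 + 3 + 2 + 5 + 8) / 5 = 21/5 = 4.2
  mean(X_3) = (2 + 8 + 1 + 4 + 7) / 5 = 22/5 = 4.4

Step 2 — sample variances and covariances s[i,j] = (1/(n-1)) · Σ_k (x_{k,i} - mean_i) · (x_{k,j} - mean_j), with n-1 = 4:
  s[X_1,X_1] = ((1)·(1) + (3)·(3) + (-4)·(-4) + (-1)·(-1) + (1)·(1)) / 4 = 28/4 = 7
  s[X_1,X_2] = ((1)·(-1.2) + (3)·(-1.2) + (-4)·(-2.2) + (-1)·(0.8) + (1)·(3.8)) / 4 = 7/4 = 1.75
  s[X_1,X_3] = ((1)·(-2.4) + (3)·(3.6) + (-4)·(-3.4) + (-1)·(-0.4) + (1)·(2.6)) / 4 = 25/4 = 6.25
  s[X_2,X_2] = ((-1.2)·(-1.2) + (-1.2)·(-1.2) + (-2.2)·(-2.2) + (0.8)·(0.8) + (3.8)·(3.8)) / 4 = 22.8/4 = 5.7
  s[X_2,X_3] = ((-1.2)·(-2.4) + (-1.2)·(3.6) + (-2.2)·(-3.4) + (0.8)·(-0.4) + (3.8)·(2.6)) / 4 = 15.6/4 = 3.9
  s[X_3,X_3] = ((-2.4)·(-2.4) + (3.6)·(3.6) + (-3.4)·(-3.4) + (-0.4)·(-0.4) + (2.6)·(2.6)) / 4 = 37.2/4 = 9.3
  Sample standard deviations s_i = √(s[i,i]):
  s(X_1) = √(7) = 2.6458
  s(X_2) = √(5.7) = 2.3875
  s(X_3) = √(9.3) = 3.0496

Step 3 — r_{ij} = s_{ij} / (s_i · s_j):
  r[X_1,X_1] = 1 (diagonal).
  r[X_1,X_2] = 1.75 / (2.6458 · 2.3875) = 1.75 / 6.3166 = 0.277
  r[X_1,X_3] = 6.25 / (2.6458 · 3.0496) = 6.25 / 8.0685 = 0.7746
  r[X_2,X_2] = 1 (diagonal).
  r[X_2,X_3] = 3.9 / (2.3875 · 3.0496) = 3.9 / 7.2808 = 0.5357
  r[X_3,X_3] = 1 (diagonal).

R is symmetric with unit diagonal. Assembling:

R = [[1, 0.277, 0.7746],
 [0.277, 1, 0.5357],
 [0.7746, 0.5357, 1]]


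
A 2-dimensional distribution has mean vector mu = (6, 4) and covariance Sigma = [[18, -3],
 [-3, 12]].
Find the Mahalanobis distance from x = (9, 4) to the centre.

Step 1 — centre the observation: (x - mu) = (3, 0).

Step 2 — invert Sigma. det(Sigma) = 18·12 - (-3)² = 207.
  Sigma^{-1} = (1/det) · [[d, -b], [-b, a]] = [[0.058, 0.0145],
 [0.0145, 0.087]].

Step 3 — form the quadratic (x - mu)^T · Sigma^{-1} · (x - mu):
  Sigma^{-1} · (x - mu) = (0.1739, 0.0435).
  (x - mu)^T · [Sigma^{-1} · (x - mu)] = (3)·(0.1739) + (0)·(0.0435) = 0.5217.

Step 4 — take square root: d = √(0.5217) ≈ 0.7223.

d(x, mu) = √(0.5217) ≈ 0.7223


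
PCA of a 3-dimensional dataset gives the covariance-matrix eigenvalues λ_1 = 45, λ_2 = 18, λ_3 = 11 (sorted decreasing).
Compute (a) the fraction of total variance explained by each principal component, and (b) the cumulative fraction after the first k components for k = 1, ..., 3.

Step 1 — total variance = trace(Sigma) = Σ λ_i = 45 + 18 + 11 = 74.

Step 2 — fraction explained by component i = λ_i / Σ λ:
  PC1: 45/74 = 0.6081
  PC2: 18/74 = 0.2432
  PC3: 11/74 = 0.1486

Step 3 — cumulative fraction after k components = (λ_1 + ... + λ_k) / Σ λ:
  k = 1: 45/74 = 0.6081
  k = 2: (45 + 18)/74 = 63/74 = 0.8514
  k = 3: (45 + 18 + 11)/74 = 74/74 = 1

Summary (fraction, with percent):

explained: PC1 0.6081 (60.81%), PC2 0.2432 (24.32%), PC3 0.1486 (14.86%);  cumulative: 0.6081, 0.8514, 1


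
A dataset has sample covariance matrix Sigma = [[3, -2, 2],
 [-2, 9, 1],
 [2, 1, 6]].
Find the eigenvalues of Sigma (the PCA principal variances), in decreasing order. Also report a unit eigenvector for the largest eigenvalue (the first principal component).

Step 1 — characteristic polynomial p(λ) = det(λI - Sigma) = λ³ - tr·λ² + c_1·λ - det, where tr = trace, c_1 = sum of the principal 2×2 minors, det = det(Sigma):
  tr = 3 + 9 + 6 = 18,
  c_1 = (3·9 - (-2)²) + (3·6 - (2)²) + (9·6 - (1)²) = 23 + 14 + 53 = 90,
  det = 3·(9·6 - (1)²) - (-2)·((-2)·6 - (1)·(2)) + (2)·((-2)·(1) - 9·(2)) = 3·(53) - (-2)·(-14) + (2)·(-20) = 91.
  So p(λ) = λ³ - 18λ² + 90λ - 91.
Step 2 — look for an integer root (rational root theorem: any rational root is an integer divisor of 91). Testing λ = 7:
  p(7) = 343 - 882 + 630 - 91 = 0  ✓
  Dividing out (λ - 7): p(λ) = (λ - 7)(λ² - 11λ + 13).
Step 3 — remaining eigenvalues from the quadratic λ² - 11λ + 13 = 0:
  Δ = 11² - 4·13 = 121 - 52 = 69,  λ = (11 ± √69)/2 = (11 ± 8.3066)/2 ≈ 9.6533 or 1.3467.
  Sorted: λ_1 = 9.6533,  λ_2 = 7,  λ_3 = 1.3467  (check: sum = 18 = tr ✓).

Step 4 — unit eigenvector for λ_1 ≈ 9.6533: v spans the null space of (Sigma - λ_1 I), whose rows are
  r_1 = (-6.6533, -2, 2),  r_2 = (-2, -0.6533, 1),  r_3 = (2, 1, -3.6533).
  v is orthogonal to every row, so take v ∝ r_1 × r_2 = ((-2)·(1) - (2)·(-0.6533), (2)·(-2) - (-6.6533)·(1), (-6.6533)·(-0.6533) - (-2)·(-2)) ≈ (-0.6934, 2.6533, 0.3467).
  Rescale (multiply by -1 so the first nonzero entry is positive): u = (0.6934, -2.6533, -0.3467).
  ||u|| = √((0.6934)² + (-2.6533)² + (-0.3467)²) = √(7.641) ≈ 2.7642,  v_1 = u/||u|| ≈ (0.2508, -0.9599, -0.1254) (||v_1|| = 1).

λ_1 = 9.6533,  λ_2 = 7,  λ_3 = 1.3467;  v_1 ≈ (0.2508, -0.9599, -0.1254)


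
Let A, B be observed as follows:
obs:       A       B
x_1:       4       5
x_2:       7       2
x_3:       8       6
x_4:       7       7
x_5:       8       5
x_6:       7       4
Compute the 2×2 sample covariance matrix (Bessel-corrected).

Step 1 — column means:
  mean(A) = (4 + 7 + 8 + 7 + 8 + 7) / 6 = 41/6 = 6.8333
  mean(B) = (5 + 2 + 6 + 7 + 5 + 4) / 6 = 29/6 = 4.8333

Step 2 — sample covariance S[i,j] = (1/(n-1)) · Σ_k (x_{k,i} - mean_i) · (x_{k,j} - mean_j), with n-1 = 5.
  S[A,A] = ((-2.8333)·(-2.8333) + (0.1667)·(0.1667) + (1.1667)·(1.1667) + (0.1667)·(0.1667) + (1.1667)·(1.1667) + (0.1667)·(0.1667)) / 5 = 10.8333/5 = 2.1667
  S[A,B] = ((-2.8333)·(0.1667) + (0.1667)·(-2.8333) + (1.1667)·(1.1667) + (0.1667)·(2.1667) + (1.1667)·(0.1667) + (0.1667)·(-0.8333)) / 5 = 0.8333/5 = 0.1667
  S[B,B] = ((0.1667)·(0.1667) + (-2.8333)·(-2.8333) + (1.1667)·(1.1667) + (2.1667)·(2.1667) + (0.1667)·(0.1667) + (-0.8333)·(-0.8333)) / 5 = 14.8333/5 = 2.9667

S is symmetric (S[j,i] = S[i,j]). Assembling:

S = [[2.1667, 0.1667],
 [0.1667, 2.9667]]


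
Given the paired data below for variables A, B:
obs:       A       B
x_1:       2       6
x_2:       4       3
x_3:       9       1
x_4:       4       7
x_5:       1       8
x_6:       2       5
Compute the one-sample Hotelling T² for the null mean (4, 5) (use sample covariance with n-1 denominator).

Step 1 — sample mean vector:
  mean(A) = (2 + 4 + 9 + 4 + 1 + 2) / 6 = 22/6 = 3.6667
  mean(B) = (6 + 3 + 1 + 7 + 8 + 5) / 6 = 30/6 = 5
  x̄ = (3.6667, 5),  deviation x̄ - mu_0 = (3.6667, 5) - (4, 5) = (-0.3333, 0).

Step 2 — sample covariance matrix, S[i,j] = (1/(n-1)) · Σ_k (x_{k,i} - mean_i) · (x_{k,j} - mean_j), divisor n-1 = 5:
  S[A,A] = ((-1.6667)·(-1.6667) + (0.3333)·(0.3333) + (5.3333)·(5.3333) + (0.3333)·(0.3333) + (-2.6667)·(-2.6667) + (-1.6667)·(-1.6667)) / 5 = 41.3333/5 = 8.2667
  S[A,B] = ((-1.6667)·(1) + (0.3333)·(-2) + (5.3333)·(-4) + (0.3333)·(2) + (-2.6667)·(3) + (-1.6667)·(0)) / 5 = -31/5 = -6.2
  S[B,B] = ((1)·(1) + (-2)·(-2) + (-4)·(-4) + (2)·(2) + (3)·(3) + (0)·(0)) / 5 = 34/5 = 6.8
  S = [[8.2667, -6.2],
 [-6.2, 6.8]].

Step 3 — invert S. det(S) = 8.2667·6.8 - (-6.2)² = 17.7733.
  S^{-1} = (1/det) · [[d, -b], [-b, a]] = [[0.3826, 0.3488],
 [0.3488, 0.4651]].

Step 4 — quadratic form (x̄ - mu_0)^T · S^{-1} · (x̄ - mu_0):
  S^{-1} · (x̄ - mu_0) = (-0.1275, -0.1163),
  (x̄ - mu_0)^T · [...] = (-0.3333)·(-0.1275) + (0)·(-0.1163) = 0.0425.

Step 5 — scale by n: T² = 6 · 0.0425 = 0.2551.

T² ≈ 0.2551


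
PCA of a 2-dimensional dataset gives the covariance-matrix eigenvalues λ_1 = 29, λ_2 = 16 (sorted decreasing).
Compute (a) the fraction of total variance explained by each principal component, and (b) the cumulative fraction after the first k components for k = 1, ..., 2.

Step 1 — total variance = trace(Sigma) = Σ λ_i = 29 + 16 = 45.

Step 2 — fraction explained by component i = λ_i / Σ λ:
  PC1: 29/45 = 0.6444
  PC2: 16/45 = 0.3556

Step 3 — cumulative fraction after k components = (λ_1 + ... + λ_k) / Σ λ:
  k = 1: 29/45 = 0.6444
  k = 2: (29 + 16)/45 = 45/45 = 1

Summary (fraction, with percent):

explained: PC1 0.6444 (64.44%), PC2 0.3556 (35.56%);  cumulative: 0.6444, 1


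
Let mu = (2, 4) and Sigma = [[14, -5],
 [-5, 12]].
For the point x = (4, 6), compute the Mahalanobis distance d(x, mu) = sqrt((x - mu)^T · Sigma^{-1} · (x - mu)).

Step 1 — centre the observation: (x - mu) = (2, 2).

Step 2 — invert Sigma. det(Sigma) = 14·12 - (-5)² = 143.
  Sigma^{-1} = (1/det) · [[d, -b], [-b, a]] = [[0.0839, 0.035],
 [0.035, 0.0979]].

Step 3 — form the quadratic (x - mu)^T · Sigma^{-1} · (x - mu):
  Sigma^{-1} · (x - mu) = (0.2378, 0.2657).
  (x - mu)^T · [Sigma^{-1} · (x - mu)] = (2)·(0.2378) + (2)·(0.2657) = 1.007.

Step 4 — take square root: d = √(1.007) ≈ 1.0035.

d(x, mu) = √(1.007) ≈ 1.0035


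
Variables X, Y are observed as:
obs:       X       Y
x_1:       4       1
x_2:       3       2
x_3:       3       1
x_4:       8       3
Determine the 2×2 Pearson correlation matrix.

Step 1 — column means:
  mean(X) = (4 + 3 + 3 + 8) / 4 = 18/4 = 4.5
  mean(Y) = (1 + 2 + 1 + 3) / 4 = 7/4 = 1.75

Step 2 — sample variances and covariances s[i,j] = (1/(n-1)) · Σ_k (x_{k,i} - mean_i) · (x_{k,j} - mean_j), with n-1 = 3:
  s[X,X] = ((-0.5)·(-0.5) + (-1.5)·(-1.5) + (-1.5)·(-1.5) + (3.5)·(3.5)) / 3 = 17/3 = 5.6667
  s[X,Y] = ((-0.5)·(-0.75) + (-1.5)·(0.25) + (-1.5)·(-0.75) + (3.5)·(1.25)) / 3 = 5.5/3 = 1.8333
  s[Y,Y] = ((-0.75)·(-0.75) + (0.25)·(0.25) + (-0.75)·(-0.75) + (1.25)·(1.25)) / 3 = 2.75/3 = 0.9167
  Sample standard deviations s_i = √(s[i,i]):
  s(X) = √(5.6667) = 2.3805
  s(Y) = √(0.9167) = 0.9574

Step 3 — r_{ij} = s_{ij} / (s_i · s_j):
  r[X,X] = 1 (diagonal).
  r[X,Y] = 1.8333 / (2.3805 · 0.9574) = 1.8333 / 2.2791 = 0.8044
  r[Y,Y] = 1 (diagonal).

R is symmetric with unit diagonal. Assembling:

R = [[1, 0.8044],
 [0.8044, 1]]


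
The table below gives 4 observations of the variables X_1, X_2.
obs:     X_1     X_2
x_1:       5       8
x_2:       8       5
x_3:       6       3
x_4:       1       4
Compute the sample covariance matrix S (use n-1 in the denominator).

Step 1 — column means:
  mean(X_1) = (5 + 8 + 6 + 1) / 4 = 20/4 = 5
  mean(X_2) = (8 + 5 + 3 + 4) / 4 = 20/4 = 5

Step 2 — sample covariance S[i,j] = (1/(n-1)) · Σ_k (x_{k,i} - mean_i) · (x_{k,j} - mean_j), with n-1 = 3.
  S[X_1,X_1] = ((0)·(0) + (3)·(3) + (1)·(1) + (-4)·(-4)) / 3 = 26/3 = 8.6667
  S[X_1,X_2] = ((0)·(3) + (3)·(0) + (1)·(-2) + (-4)·(-1)) / 3 = 2/3 = 0.6667
  S[X_2,X_2] = ((3)·(3) + (0)·(0) + (-2)·(-2) + (-1)·(-1)) / 3 = 14/3 = 4.6667

S is symmetric (S[j,i] = S[i,j]). Assembling:

S = [[8.6667, 0.6667],
 [0.6667, 4.6667]]


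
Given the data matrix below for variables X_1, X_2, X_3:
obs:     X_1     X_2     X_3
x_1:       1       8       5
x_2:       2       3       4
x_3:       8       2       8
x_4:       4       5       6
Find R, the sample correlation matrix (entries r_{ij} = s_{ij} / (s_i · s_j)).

Step 1 — column means:
  mean(X_1) = (1 + 2 + 8 + 4) / 4 = 15/4 = 3.75
  mean(X_2) = (8 + 3 + 2 + 5) / 4 = 18/4 = 4.5
  mean(X_3) = (5 + 4 + 8 + 6) / 4 = 23/4 = 5.75

Step 2 — sample variances and covariances s[i,j] = (1/(n-1)) · Σ_k (x_{k,i} - mean_i) · (x_{k,j} - mean_j), with n-1 = 3:
  s[X_1,X_1] = ((-2.75)·(-2.75) + (-1.75)·(-1.75) + (4.25)·(4.25) + (0.25)·(0.25)) / 3 = 28.75/3 = 9.5833
  s[X_1,X_2] = ((-2.75)·(3.5) + (-1.75)·(-1.5) + (4.25)·(-2.5) + (0.25)·(0.5)) / 3 = -17.5/3 = -5.8333
  s[X_1,X_3] = ((-2.75)·(-0.75) + (-1.75)·(-1.75) + (4.25)·(2.25) + (0.25)·(0.25)) / 3 = 14.75/3 = 4.9167
  s[X_2,X_2] = ((3.5)·(3.5) + (-1.5)·(-1.5) + (-2.5)·(-2.5) + (0.5)·(0.5)) / 3 = 21/3 = 7
  s[X_2,X_3] = ((3.5)·(-0.75) + (-1.5)·(-1.75) + (-2.5)·(2.25) + (0.5)·(0.25)) / 3 = -5.5/3 = -1.8333
  s[X_3,X_3] = ((-0.75)·(-0.75) + (-1.75)·(-1.75) + (2.25)·(2.25) + (0.25)·(0.25)) / 3 = 8.75/3 = 2.9167
  Sample standard deviations s_i = √(s[i,i]):
  s(X_1) = √(9.5833) = 3.0957
  s(X_2) = √(7) = 2.6458
  s(X_3) = √(2.9167) = 1.7078

Step 3 — r_{ij} = s_{ij} / (s_i · s_j):
  r[X_1,X_1] = 1 (diagonal).
  r[X_1,X_2] = -5.8333 / (3.0957 · 2.6458) = -5.8333 / 8.1904 = -0.7122
  r[X_1,X_3] = 4.9167 / (3.0957 · 1.7078) = 4.9167 / 5.2869 = 0.93
  r[X_2,X_2] = 1 (diagonal).
  r[X_2,X_3] = -1.8333 / (2.6458 · 1.7078) = -1.8333 / 4.5185 = -0.4057
  r[X_3,X_3] = 1 (diagonal).

R is symmetric with unit diagonal. Assembling:

R = [[1, -0.7122, 0.93],
 [-0.7122, 1, -0.4057],
 [0.93, -0.4057, 1]]


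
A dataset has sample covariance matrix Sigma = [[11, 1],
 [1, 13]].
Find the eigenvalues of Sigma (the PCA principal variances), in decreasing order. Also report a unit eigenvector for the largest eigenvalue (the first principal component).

Step 1 — characteristic polynomial of 2×2 Sigma:
  det(Sigma - λI) = λ² - trace · λ + det = 0.
  trace = 11 + 13 = 24, det = 11·13 - (1)² = 142.
Step 2 — discriminant:
  Δ = trace² - 4·det = 576 - 568 = 8.
Step 3 — eigenvalues:
  λ = (trace ± √Δ)/2 = (24 ± 2.8284)/2,
  λ_1 = 13.4142,  λ_2 = 10.5858.

Step 4 — unit eigenvector for λ_1: solve (Sigma - λ_1 I)v = 0. First row:
  (11 - 13.4142)·v_x + (1)·v_y = 0, i.e. (-2.4142)·v_x + (1)·v_y = 0,
  so v ∝ (b, λ_1 - a) = (1, 2.4142) = u.
  ||u|| = √((1)² + (2.4142)²) = √(6.8284) ≈ 2.6131,
  v_1 = u/||u|| ≈ (0.3827, 0.9239) (||v_1|| = 1).

λ_1 = 13.4142,  λ_2 = 10.5858;  v_1 ≈ (0.3827, 0.9239)


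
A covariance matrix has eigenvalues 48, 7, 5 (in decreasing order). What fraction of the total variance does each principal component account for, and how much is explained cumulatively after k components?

Step 1 — total variance = trace(Sigma) = Σ λ_i = 48 + 7 + 5 = 60.

Step 2 — fraction explained by component i = λ_i / Σ λ:
  PC1: 48/60 = 0.8
  PC2: 7/60 = 0.1167
  PC3: 5/60 = 0.0833

Step 3 — cumulative fraction after k components = (λ_1 + ... + λ_k) / Σ λ:
  k = 1: 48/60 = 0.8
  k = 2: (48 + 7)/60 = 55/60 = 0.9167
  k = 3: (48 + 7 + 5)/60 = 60/60 = 1

Summary (fraction, with percent):

explained: PC1 0.8 (80%), PC2 0.1167 (11.67%), PC3 0.0833 (8.33%);  cumulative: 0.8, 0.9167, 1
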